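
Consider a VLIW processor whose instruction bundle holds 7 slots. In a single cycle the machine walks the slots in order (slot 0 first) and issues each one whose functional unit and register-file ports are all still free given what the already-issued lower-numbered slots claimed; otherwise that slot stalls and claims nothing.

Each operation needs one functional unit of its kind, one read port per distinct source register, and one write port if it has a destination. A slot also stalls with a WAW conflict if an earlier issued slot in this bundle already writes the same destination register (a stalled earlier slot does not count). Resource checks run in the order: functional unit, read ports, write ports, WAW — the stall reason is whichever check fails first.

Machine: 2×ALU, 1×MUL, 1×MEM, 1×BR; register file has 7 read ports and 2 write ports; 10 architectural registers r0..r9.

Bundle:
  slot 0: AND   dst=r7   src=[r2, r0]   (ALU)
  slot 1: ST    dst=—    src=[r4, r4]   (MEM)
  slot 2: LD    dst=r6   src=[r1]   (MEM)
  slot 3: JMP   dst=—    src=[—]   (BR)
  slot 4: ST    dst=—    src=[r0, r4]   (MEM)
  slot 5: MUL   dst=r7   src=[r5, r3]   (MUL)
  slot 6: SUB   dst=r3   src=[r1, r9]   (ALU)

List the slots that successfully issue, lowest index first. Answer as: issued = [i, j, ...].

slot 0 (ALU): ISSUE — free A1,Mu1,Ld1,B1 rp5 wp1
slot 1 (MEM): ISSUE — free A1,Mu1,Ld0,B1 rp4 wp1
slot 2 (MEM): stall FU — free A1,Mu1,Ld0,B1 rp4 wp1
slot 3 (BR): ISSUE — free A1,Mu1,Ld0,B0 rp4 wp1
slot 4 (MEM): stall FU — free A1,Mu1,Ld0,B0 rp4 wp1
slot 5 (MUL): stall WAW — free A1,Mu1,Ld0,B0 rp4 wp1
slot 6 (ALU): ISSUE — free A0,Mu1,Ld0,B0 rp2 wp0

issued = [0, 1, 3, 6]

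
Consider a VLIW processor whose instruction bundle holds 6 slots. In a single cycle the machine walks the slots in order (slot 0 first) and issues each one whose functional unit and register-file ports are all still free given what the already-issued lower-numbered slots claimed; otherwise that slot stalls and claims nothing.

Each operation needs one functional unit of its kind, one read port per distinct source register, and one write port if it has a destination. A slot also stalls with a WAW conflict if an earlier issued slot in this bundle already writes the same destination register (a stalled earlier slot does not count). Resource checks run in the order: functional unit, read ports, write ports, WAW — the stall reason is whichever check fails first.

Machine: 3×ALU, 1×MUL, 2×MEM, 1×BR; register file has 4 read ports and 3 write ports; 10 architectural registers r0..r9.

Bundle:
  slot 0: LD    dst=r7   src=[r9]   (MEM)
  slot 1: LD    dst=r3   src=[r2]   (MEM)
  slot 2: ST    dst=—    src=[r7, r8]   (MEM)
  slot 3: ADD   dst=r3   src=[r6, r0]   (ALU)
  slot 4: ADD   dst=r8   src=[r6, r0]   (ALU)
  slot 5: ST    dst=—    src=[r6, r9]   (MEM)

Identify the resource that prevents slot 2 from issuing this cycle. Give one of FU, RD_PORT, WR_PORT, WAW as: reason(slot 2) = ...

reason(slot 2) = FU

[0] MEM needs rd=1 wr=1: ok; after: ALU=3 MUL=1 MEM=1 BR=1, R=3, W=2
[1] MEM needs rd=1 wr=1: ok; after: ALU=3 MUL=1 MEM=0 BR=1, R=2, W=1
[2] MEM needs rd=2 wr=0: FU; after: ALU=3 MUL=1 MEM=0 BR=1, R=2, W=1
[3] ALU needs rd=2 wr=1: WAW; after: ALU=3 MUL=1 MEM=0 BR=1, R=2, W=1
[4] ALU needs rd=2 wr=1: ok; after: ALU=2 MUL=1 MEM=0 BR=1, R=0, W=0
[5] MEM needs rd=2 wr=0: FU; after: ALU=2 MUL=1 MEM=0 BR=1, R=0, W=0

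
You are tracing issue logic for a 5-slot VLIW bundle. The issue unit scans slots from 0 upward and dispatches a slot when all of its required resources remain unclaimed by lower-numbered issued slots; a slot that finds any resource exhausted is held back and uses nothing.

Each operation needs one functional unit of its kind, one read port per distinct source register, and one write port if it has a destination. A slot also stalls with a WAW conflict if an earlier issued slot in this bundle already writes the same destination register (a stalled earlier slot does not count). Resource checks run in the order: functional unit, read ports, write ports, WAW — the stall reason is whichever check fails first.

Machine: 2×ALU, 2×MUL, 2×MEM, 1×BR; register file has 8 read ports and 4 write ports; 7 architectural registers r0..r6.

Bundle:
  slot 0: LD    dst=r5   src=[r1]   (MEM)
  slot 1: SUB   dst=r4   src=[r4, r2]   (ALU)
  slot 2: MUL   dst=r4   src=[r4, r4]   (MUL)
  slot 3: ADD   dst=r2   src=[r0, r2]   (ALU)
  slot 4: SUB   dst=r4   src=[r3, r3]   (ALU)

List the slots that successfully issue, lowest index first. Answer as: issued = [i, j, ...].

slot 0 (MEM): ISSUE — free A2,Mu2,Ld1,B1 rp7 wp3
slot 1 (ALU): ISSUE — free A1,Mu2,Ld1,B1 rp5 wp2
slot 2 (MUL): stall WAW — free A1,Mu2,Ld1,B1 rp5 wp2
slot 3 (ALU): ISSUE — free A0,Mu2,Ld1,B1 rp3 wp1
slot 4 (ALU): stall FU — free A0,Mu2,Ld1,B1 rp3 wp1

issued = [0, 1, 3]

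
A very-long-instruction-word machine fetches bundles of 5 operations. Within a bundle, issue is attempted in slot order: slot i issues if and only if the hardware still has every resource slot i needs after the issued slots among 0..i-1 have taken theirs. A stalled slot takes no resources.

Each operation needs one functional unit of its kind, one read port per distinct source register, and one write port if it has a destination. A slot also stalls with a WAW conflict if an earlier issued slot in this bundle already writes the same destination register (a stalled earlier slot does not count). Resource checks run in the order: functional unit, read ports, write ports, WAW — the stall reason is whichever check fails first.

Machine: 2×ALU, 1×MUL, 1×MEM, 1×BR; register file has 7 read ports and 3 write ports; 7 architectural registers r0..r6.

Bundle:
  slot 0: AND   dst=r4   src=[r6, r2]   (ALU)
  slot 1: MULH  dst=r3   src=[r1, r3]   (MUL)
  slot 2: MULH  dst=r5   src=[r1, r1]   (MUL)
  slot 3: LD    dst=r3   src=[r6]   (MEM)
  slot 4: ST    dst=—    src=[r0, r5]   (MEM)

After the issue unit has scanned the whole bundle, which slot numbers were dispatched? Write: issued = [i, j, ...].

(0) want 1×ALU +2rd +1wr — yes → AL1|MU1|ME1|BR1|rd5|wr2
(1) want 1×MUL +2rd +1wr — yes → AL1|MU0|ME1|BR1|rd3|wr1
(2) want 1×MUL +1rd +1wr — FU → AL1|MU0|ME1|BR1|rd3|wr1
(3) want 1×MEM +1rd +1wr — WAW → AL1|MU0|ME1|BR1|rd3|wr1
(4) want 1×MEM +2rd +0wr — yes → AL1|MU0|ME0|BR1|rd1|wr1

issued = [0, 1, 4]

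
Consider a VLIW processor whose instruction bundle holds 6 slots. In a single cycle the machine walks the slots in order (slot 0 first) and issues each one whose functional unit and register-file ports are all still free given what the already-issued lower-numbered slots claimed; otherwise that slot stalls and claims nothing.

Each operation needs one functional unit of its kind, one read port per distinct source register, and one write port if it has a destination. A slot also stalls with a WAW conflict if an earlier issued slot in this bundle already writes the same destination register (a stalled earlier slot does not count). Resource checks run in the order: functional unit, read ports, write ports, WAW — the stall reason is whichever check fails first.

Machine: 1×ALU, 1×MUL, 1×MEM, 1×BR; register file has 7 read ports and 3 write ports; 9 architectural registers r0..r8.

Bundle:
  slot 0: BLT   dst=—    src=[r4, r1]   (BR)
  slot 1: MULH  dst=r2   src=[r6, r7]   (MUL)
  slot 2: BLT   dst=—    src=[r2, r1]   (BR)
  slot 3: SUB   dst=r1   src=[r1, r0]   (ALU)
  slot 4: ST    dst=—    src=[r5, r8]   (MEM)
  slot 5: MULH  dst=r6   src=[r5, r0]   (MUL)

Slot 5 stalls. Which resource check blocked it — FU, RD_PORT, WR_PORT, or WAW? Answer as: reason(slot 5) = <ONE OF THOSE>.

  0. BR ⇒ go  {1A/1Mu/1Ld/0B | 5r 3w}
  1. MUL→r2 ⇒ go  {1A/0Mu/1Ld/0B | 3r 2w}
  2. BR ⇒ no(FU)  {1A/0Mu/1Ld/0B | 3r 2w}
  3. ALU→r1 ⇒ go  {0A/0Mu/1Ld/0B | 1r 1w}
  4. MEM ⇒ no(RD_PORT)  {0A/0Mu/1Ld/0B | 1r 1w}
  5. MUL→r6 ⇒ no(FU)  {0A/0Mu/1Ld/0B | 1r 1w}

reason(slot 5) = FU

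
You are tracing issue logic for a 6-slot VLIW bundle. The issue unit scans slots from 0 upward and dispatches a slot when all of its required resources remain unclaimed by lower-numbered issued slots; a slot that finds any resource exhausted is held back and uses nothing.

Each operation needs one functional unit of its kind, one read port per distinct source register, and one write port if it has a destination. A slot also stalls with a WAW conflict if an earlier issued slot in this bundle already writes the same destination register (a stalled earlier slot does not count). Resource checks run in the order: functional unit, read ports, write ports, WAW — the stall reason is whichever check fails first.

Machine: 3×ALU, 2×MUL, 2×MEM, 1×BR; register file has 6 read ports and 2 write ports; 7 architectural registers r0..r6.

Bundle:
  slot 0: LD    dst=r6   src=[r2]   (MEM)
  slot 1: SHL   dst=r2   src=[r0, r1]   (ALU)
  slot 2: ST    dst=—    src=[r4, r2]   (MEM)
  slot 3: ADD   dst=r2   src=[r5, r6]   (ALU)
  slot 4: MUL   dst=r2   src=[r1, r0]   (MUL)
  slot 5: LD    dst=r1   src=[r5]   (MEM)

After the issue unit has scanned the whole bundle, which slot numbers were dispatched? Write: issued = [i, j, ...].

slot 0 (MEM): ISSUE — free A3,Mu2,Ld1,B1 rp5 wp1
slot 1 (ALU): ISSUE — free A2,Mu2,Ld1,B1 rp3 wp0
slot 2 (MEM): ISSUE — free A2,Mu2,Ld0,B1 rp1 wp0
slot 3 (ALU): stall RD_PORT — free A2,Mu2,Ld0,B1 rp1 wp0
slot 4 (MUL): stall RD_PORT — free A2,Mu2,Ld0,B1 rp1 wp0
slot 5 (MEM): stall FU — free A2,Mu2,Ld0,B1 rp1 wp0

issued = [0, 1, 2]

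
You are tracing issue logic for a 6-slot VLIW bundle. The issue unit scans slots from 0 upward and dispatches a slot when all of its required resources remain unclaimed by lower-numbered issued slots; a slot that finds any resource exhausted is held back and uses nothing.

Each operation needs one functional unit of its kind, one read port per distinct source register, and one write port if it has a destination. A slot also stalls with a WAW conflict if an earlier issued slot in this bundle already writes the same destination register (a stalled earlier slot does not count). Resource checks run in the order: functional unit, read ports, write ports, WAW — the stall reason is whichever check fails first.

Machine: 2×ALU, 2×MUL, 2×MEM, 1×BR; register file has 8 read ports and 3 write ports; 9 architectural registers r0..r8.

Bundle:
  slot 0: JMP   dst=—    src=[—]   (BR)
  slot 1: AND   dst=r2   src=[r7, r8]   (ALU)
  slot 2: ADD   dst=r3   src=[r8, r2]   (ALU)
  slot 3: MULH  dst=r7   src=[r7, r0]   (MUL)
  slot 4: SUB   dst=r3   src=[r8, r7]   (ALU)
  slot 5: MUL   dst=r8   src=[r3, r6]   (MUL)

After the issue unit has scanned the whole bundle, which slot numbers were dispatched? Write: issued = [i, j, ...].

issued = [0, 1, 2, 3]

slot 0 (BR): ISSUE — free A2,Mu2,Ld2,B0 rp8 wp3
slot 1 (ALU): ISSUE — free A1,Mu2,Ld2,B0 rp6 wp2
slot 2 (ALU): ISSUE — free A0,Mu2,Ld2,B0 rp4 wp1
slot 3 (MUL): ISSUE — free A0,Mu1,Ld2,B0 rp2 wp0
slot 4 (ALU): stall FU — free A0,Mu1,Ld2,B0 rp2 wp0
slot 5 (MUL): stall WR_PORT — free A0,Mu1,Ld2,B0 rp2 wp0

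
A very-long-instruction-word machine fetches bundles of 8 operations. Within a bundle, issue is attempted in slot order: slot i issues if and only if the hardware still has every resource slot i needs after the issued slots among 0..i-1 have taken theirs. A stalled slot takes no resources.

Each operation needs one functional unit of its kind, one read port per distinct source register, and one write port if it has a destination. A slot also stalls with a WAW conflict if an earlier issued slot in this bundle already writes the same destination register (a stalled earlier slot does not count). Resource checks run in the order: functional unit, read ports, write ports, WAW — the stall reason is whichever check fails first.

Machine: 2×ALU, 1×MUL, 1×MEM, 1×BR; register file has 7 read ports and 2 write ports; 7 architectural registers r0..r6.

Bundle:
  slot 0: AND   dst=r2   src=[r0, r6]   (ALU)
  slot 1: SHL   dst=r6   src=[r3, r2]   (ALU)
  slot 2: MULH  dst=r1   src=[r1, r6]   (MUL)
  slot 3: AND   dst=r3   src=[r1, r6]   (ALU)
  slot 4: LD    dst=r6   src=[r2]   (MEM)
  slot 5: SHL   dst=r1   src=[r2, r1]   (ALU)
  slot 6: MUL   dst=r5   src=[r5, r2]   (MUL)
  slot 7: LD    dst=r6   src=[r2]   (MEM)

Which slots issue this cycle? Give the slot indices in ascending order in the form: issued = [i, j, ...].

#0 ALU src=r0,r6 dispatched  <A:1 Mu:1 Ld:1 B:1 rd:5 wr:1>
#1 ALU src=r3,r2 dispatched  <A:0 Mu:1 Ld:1 B:1 rd:3 wr:0>
#2 MUL src=r1,r6 held:WR_PORT  <A:0 Mu:1 Ld:1 B:1 rd:3 wr:0>
#3 ALU src=r1,r6 held:FU  <A:0 Mu:1 Ld:1 B:1 rd:3 wr:0>
#4 MEM src=r2 held:WR_PORT  <A:0 Mu:1 Ld:1 B:1 rd:3 wr:0>
#5 ALU src=r2,r1 held:FU  <A:0 Mu:1 Ld:1 B:1 rd:3 wr:0>
#6 MUL src=r5,r2 held:WR_PORT  <A:0 Mu:1 Ld:1 B:1 rd:3 wr:0>
#7 MEM src=r2 held:WR_PORT  <A:0 Mu:1 Ld:1 B:1 rd:3 wr:0>

issued = [0, 1]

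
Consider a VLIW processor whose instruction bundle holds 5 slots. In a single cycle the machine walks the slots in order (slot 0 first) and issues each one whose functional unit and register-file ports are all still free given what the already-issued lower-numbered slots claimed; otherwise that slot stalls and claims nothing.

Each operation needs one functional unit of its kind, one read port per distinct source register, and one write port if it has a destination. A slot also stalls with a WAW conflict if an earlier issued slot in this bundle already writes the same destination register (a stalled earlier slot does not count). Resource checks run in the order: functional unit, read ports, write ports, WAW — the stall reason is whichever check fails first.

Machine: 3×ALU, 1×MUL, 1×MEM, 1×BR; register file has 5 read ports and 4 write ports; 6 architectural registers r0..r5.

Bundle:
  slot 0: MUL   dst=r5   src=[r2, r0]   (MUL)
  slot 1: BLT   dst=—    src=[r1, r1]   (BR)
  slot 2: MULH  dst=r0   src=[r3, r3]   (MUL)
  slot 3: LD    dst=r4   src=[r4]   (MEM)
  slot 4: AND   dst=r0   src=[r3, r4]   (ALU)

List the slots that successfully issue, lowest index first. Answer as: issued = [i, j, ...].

issued = [0, 1, 3]

  0. MUL→r5 ⇒ go  {3A/0Mu/1Ld/1B | 3r 3w}
  1. BR ⇒ go  {3A/0Mu/1Ld/0B | 2r 3w}
  2. MUL→r0 ⇒ no(FU)  {3A/0Mu/1Ld/0B | 2r 3w}
  3. MEM→r4 ⇒ go  {3A/0Mu/0Ld/0B | 1r 2w}
  4. ALU→r0 ⇒ no(RD_PORT)  {3A/0Mu/0Ld/0B | 1r 2w}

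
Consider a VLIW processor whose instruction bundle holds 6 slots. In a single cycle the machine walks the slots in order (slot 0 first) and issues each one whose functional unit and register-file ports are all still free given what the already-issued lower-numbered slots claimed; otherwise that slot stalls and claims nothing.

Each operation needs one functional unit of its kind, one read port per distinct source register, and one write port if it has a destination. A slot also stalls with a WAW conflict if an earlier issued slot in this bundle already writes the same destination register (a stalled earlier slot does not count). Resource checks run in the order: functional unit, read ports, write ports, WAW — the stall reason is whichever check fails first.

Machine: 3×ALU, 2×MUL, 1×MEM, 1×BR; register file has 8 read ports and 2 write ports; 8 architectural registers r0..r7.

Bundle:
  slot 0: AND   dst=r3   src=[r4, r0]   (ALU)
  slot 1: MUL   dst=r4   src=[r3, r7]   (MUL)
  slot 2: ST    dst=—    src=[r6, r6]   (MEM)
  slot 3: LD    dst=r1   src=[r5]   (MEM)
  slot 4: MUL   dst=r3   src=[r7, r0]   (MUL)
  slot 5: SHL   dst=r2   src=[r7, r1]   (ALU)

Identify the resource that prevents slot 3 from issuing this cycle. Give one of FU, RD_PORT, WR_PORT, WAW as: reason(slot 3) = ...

reason(slot 3) = FU

slot 0 (ALU): ISSUE — free A2,Mu2,Ld1,B1 rp6 wp1
slot 1 (MUL): ISSUE — free A2,Mu1,Ld1,B1 rp4 wp0
slot 2 (MEM): ISSUE — free A2,Mu1,Ld0,B1 rp3 wp0
slot 3 (MEM): stall FU — free A2,Mu1,Ld0,B1 rp3 wp0
slot 4 (MUL): stall WR_PORT — free A2,Mu1,Ld0,B1 rp3 wp0
slot 5 (ALU): stall WR_PORT — free A2,Mu1,Ld0,B1 rp3 wp0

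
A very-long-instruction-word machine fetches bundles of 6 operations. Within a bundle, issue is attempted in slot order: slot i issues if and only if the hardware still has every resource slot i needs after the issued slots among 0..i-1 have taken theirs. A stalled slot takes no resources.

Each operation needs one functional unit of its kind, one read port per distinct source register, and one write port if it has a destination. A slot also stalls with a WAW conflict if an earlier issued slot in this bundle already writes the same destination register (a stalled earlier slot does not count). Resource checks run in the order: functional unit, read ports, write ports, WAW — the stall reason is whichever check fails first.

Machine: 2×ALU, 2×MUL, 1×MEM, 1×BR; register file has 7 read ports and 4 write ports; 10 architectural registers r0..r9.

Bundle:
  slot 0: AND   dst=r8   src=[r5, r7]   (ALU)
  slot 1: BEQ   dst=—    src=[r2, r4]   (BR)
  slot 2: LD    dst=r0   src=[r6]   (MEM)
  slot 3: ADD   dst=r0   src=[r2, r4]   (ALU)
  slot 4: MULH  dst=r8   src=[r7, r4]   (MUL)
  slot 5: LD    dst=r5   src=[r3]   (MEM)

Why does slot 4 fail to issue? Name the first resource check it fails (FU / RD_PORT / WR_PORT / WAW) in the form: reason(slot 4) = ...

reason(slot 4) = WAW

slot 0 (ALU): ISSUE — free A1,Mu2,Ld1,B1 rp5 wp3
slot 1 (BR): ISSUE — free A1,Mu2,Ld1,B0 rp3 wp3
slot 2 (MEM): ISSUE — free A1,Mu2,Ld0,B0 rp2 wp2
slot 3 (ALU): stall WAW — free A1,Mu2,Ld0,B0 rp2 wp2
slot 4 (MUL): stall WAW — free A1,Mu2,Ld0,B0 rp2 wp2
slot 5 (MEM): stall FU — free A1,Mu2,Ld0,B0 rp2 wp2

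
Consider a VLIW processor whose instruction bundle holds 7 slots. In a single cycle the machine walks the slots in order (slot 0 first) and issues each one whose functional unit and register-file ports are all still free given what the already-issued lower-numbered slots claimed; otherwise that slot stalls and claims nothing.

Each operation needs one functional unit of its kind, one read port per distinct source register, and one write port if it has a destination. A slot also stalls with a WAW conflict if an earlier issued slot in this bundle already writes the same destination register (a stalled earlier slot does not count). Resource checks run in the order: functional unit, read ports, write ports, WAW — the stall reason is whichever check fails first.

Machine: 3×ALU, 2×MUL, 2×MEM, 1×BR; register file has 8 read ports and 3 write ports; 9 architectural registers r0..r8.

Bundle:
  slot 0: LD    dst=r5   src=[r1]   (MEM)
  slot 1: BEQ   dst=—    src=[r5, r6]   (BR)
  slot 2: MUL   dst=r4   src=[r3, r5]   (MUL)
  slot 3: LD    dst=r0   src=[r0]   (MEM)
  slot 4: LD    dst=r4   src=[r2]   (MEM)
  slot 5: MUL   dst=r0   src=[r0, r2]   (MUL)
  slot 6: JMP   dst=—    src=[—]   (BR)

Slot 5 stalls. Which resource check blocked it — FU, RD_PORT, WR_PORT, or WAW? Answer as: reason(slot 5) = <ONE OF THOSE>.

reason(slot 5) = WR_PORT

  0. MEM→r5 ⇒ go  {3A/2Mu/1Ld/1B | 7r 2w}
  1. BR ⇒ go  {3A/2Mu/1Ld/0B | 5r 2w}
  2. MUL→r4 ⇒ go  {3A/1Mu/1Ld/0B | 3r 1w}
  3. MEM→r0 ⇒ go  {3A/1Mu/0Ld/0B | 2r 0w}
  4. MEM→r4 ⇒ no(FU)  {3A/1Mu/0Ld/0B | 2r 0w}
  5. MUL→r0 ⇒ no(WR_PORT)  {3A/1Mu/0Ld/0B | 2r 0w}
  6. BR ⇒ no(FU)  {3A/1Mu/0Ld/0B | 2r 0w}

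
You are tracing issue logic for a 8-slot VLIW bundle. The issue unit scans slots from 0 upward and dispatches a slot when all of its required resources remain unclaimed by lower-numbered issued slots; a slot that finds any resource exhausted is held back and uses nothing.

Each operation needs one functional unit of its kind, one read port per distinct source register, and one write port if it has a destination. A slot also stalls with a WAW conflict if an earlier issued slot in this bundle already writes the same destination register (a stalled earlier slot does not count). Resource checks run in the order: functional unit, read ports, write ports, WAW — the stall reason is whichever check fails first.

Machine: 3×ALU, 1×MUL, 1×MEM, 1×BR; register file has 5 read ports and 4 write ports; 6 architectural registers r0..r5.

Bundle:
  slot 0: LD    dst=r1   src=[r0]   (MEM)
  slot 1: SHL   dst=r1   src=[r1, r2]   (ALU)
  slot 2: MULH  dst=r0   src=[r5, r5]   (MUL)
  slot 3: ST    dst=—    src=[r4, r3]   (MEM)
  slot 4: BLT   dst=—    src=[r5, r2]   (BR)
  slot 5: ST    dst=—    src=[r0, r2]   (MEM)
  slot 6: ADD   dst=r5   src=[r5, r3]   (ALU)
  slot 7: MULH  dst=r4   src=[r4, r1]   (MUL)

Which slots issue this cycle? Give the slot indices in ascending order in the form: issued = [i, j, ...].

issued = [0, 2, 4]

[0] MEM needs rd=1 wr=1: ok; after: ALU=3 MUL=1 MEM=0 BR=1, R=4, W=3
[1] ALU needs rd=2 wr=1: WAW; after: ALU=3 MUL=1 MEM=0 BR=1, R=4, W=3
[2] MUL needs rd=1 wr=1: ok; after: ALU=3 MUL=0 MEM=0 BR=1, R=3, W=2
[3] MEM needs rd=2 wr=0: FU; after: ALU=3 MUL=0 MEM=0 BR=1, R=3, W=2
[4] BR needs rd=2 wr=0: ok; after: ALU=3 MUL=0 MEM=0 BR=0, R=1, W=2
[5] MEM needs rd=2 wr=0: FU; after: ALU=3 MUL=0 MEM=0 BR=0, R=1, W=2
[6] ALU needs rd=2 wr=1: RD_PORT; after: ALU=3 MUL=0 MEM=0 BR=0, R=1, W=2
[7] MUL needs rd=2 wr=1: FU; after: ALU=3 MUL=0 MEM=0 BR=0, R=1, W=2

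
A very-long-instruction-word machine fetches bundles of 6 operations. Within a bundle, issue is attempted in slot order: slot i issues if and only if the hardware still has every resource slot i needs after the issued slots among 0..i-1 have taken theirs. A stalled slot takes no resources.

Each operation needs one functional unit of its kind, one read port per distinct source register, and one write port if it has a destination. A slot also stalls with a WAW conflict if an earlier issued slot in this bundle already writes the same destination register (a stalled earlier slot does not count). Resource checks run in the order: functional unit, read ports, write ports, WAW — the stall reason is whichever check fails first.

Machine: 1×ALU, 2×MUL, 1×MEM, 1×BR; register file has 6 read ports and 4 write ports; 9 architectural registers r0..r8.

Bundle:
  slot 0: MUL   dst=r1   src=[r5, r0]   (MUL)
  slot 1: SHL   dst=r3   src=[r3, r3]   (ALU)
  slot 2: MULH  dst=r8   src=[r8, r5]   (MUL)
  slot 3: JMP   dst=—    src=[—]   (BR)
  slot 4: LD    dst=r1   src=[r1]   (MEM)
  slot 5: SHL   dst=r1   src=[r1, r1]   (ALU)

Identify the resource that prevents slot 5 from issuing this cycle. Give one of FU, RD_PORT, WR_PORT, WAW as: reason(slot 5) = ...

reason(slot 5) = FU

#0 MUL src=r5,r0 dispatched  <A:1 Mu:1 Ld:1 B:1 rd:4 wr:3>
#1 ALU src=r3,r3 dispatched  <A:0 Mu:1 Ld:1 B:1 rd:3 wr:2>
#2 MUL src=r8,r5 dispatched  <A:0 Mu:0 Ld:1 B:1 rd:1 wr:1>
#3 BR src=- dispatched  <A:0 Mu:0 Ld:1 B:0 rd:1 wr:1>
#4 MEM src=r1 held:WAW  <A:0 Mu:0 Ld:1 B:0 rd:1 wr:1>
#5 ALU src=r1,r1 held:FU  <A:0 Mu:0 Ld:1 B:0 rd:1 wr:1>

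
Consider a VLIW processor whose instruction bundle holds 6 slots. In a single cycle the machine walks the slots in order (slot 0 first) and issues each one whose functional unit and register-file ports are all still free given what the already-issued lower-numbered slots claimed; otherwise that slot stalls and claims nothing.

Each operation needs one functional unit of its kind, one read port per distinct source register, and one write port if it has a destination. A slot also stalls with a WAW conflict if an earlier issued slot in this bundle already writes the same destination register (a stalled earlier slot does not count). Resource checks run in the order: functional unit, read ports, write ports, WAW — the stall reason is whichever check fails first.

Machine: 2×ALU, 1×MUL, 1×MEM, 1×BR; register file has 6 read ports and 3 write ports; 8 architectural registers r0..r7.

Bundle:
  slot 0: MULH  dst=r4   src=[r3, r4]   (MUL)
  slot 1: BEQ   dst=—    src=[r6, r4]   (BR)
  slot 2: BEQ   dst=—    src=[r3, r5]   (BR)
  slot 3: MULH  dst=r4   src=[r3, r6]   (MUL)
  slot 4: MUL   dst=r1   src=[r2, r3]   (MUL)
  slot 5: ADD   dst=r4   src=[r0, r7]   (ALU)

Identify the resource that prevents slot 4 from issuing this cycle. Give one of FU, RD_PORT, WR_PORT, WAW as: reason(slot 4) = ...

reason(slot 4) = FU

(0) want 1×MUL +2rd +1wr — yes → AL2|MU0|ME1|BR1|rd4|wr2
(1) want 1×BR +2rd +0wr — yes → AL2|MU0|ME1|BR0|rd2|wr2
(2) want 1×BR +2rd +0wr — FU → AL2|MU0|ME1|BR0|rd2|wr2
(3) want 1×MUL +2rd +1wr — FU → AL2|MU0|ME1|BR0|rd2|wr2
(4) want 1×MUL +2rd +1wr — FU → AL2|MU0|ME1|BR0|rd2|wr2
(5) want 1×ALU +2rd +1wr — WAW → AL2|MU0|ME1|BR0|rd2|wr2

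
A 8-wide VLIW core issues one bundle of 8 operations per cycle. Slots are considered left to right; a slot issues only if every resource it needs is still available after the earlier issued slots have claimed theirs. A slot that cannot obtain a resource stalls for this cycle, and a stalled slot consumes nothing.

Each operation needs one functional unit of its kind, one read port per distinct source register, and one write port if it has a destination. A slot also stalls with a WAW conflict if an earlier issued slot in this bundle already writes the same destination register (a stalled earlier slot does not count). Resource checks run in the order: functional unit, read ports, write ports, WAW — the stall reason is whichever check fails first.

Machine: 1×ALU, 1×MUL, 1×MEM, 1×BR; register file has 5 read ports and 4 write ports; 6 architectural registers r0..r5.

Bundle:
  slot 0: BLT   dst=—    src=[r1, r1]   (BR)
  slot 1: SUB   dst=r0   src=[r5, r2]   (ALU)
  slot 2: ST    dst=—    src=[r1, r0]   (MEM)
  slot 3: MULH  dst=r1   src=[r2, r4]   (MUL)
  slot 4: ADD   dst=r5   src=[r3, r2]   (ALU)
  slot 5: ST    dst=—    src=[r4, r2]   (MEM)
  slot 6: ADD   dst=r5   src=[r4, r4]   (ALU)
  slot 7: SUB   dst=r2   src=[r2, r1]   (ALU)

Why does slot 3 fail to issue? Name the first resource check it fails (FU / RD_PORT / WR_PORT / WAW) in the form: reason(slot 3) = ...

#0 BR src=r1,r1 dispatched  <A:1 Mu:1 Ld:1 B:0 rd:4 wr:4>
#1 ALU src=r5,r2 dispatched  <A:0 Mu:1 Ld:1 B:0 rd:2 wr:3>
#2 MEM src=r1,r0 dispatched  <A:0 Mu:1 Ld:0 B:0 rd:0 wr:3>
#3 MUL src=r2,r4 held:RD_PORT  <A:0 Mu:1 Ld:0 B:0 rd:0 wr:3>
#4 ALU src=r3,r2 held:FU  <A:0 Mu:1 Ld:0 B:0 rd:0 wr:3>
#5 MEM src=r4,r2 held:FU  <A:0 Mu:1 Ld:0 B:0 rd:0 wr:3>
#6 ALU src=r4,r4 held:FU  <A:0 Mu:1 Ld:0 B:0 rd:0 wr:3>
#7 ALU src=r2,r1 held:FU  <A:0 Mu:1 Ld:0 B:0 rd:0 wr:3>

reason(slot 3) = RD_PORT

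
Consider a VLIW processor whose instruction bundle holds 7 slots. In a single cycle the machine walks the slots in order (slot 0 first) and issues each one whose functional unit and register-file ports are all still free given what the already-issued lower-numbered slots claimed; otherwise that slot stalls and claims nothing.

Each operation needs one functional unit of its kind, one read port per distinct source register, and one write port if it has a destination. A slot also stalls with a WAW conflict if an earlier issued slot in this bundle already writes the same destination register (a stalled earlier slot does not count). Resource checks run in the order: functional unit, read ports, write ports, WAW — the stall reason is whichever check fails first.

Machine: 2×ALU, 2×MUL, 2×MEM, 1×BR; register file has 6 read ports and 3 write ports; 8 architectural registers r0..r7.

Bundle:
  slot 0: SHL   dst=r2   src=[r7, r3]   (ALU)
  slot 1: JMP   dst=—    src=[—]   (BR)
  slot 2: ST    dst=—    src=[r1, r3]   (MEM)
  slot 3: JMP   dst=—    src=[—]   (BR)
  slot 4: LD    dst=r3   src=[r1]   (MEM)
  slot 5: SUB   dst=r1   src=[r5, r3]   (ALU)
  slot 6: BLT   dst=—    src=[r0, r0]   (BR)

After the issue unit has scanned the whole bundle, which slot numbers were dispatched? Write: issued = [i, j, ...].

issued = [0, 1, 2, 4]

  0. ALU→r2 ⇒ go  {1A/2Mu/2Ld/1B | 4r 2w}
  1. BR ⇒ go  {1A/2Mu/2Ld/0B | 4r 2w}
  2. MEM ⇒ go  {1A/2Mu/1Ld/0B | 2r 2w}
  3. BR ⇒ no(FU)  {1A/2Mu/1Ld/0B | 2r 2w}
  4. MEM→r3 ⇒ go  {1A/2Mu/0Ld/0B | 1r 1w}
  5. ALU→r1 ⇒ no(RD_PORT)  {1A/2Mu/0Ld/0B | 1r 1w}
  6. BR ⇒ no(FU)  {1A/2Mu/0Ld/0B | 1r 1w}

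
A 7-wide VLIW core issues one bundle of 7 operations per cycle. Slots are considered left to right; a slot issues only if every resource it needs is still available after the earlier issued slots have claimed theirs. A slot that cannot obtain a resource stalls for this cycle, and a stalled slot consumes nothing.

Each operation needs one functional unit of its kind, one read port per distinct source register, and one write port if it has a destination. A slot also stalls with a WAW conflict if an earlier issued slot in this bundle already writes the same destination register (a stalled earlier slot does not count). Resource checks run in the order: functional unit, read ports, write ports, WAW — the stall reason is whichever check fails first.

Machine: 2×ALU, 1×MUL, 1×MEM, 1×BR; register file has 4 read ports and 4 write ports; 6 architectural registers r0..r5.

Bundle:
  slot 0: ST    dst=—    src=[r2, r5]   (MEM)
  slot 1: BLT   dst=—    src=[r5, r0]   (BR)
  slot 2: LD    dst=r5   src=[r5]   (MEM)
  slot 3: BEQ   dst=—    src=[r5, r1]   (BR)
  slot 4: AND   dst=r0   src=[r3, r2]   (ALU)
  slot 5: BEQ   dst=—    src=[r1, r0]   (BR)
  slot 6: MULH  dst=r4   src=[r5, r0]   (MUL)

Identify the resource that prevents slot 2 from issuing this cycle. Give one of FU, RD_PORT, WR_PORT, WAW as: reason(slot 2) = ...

[0] MEM needs rd=2 wr=0: ok; after: ALU=2 MUL=1 MEM=0 BR=1, R=2, W=4
[1] BR needs rd=2 wr=0: ok; after: ALU=2 MUL=1 MEM=0 BR=0, R=0, W=4
[2] MEM needs rd=1 wr=1: FU; after: ALU=2 MUL=1 MEM=0 BR=0, R=0, W=4
[3] BR needs rd=2 wr=0: FU; after: ALU=2 MUL=1 MEM=0 BR=0, R=0, W=4
[4] ALU needs rd=2 wr=1: RD_PORT; after: ALU=2 MUL=1 MEM=0 BR=0, R=0, W=4
[5] BR needs rd=2 wr=0: FU; after: ALU=2 MUL=1 MEM=0 BR=0, R=0, W=4
[6] MUL needs rd=2 wr=1: RD_PORT; after: ALU=2 MUL=1 MEM=0 BR=0, R=0, W=4

reason(slot 2) = FU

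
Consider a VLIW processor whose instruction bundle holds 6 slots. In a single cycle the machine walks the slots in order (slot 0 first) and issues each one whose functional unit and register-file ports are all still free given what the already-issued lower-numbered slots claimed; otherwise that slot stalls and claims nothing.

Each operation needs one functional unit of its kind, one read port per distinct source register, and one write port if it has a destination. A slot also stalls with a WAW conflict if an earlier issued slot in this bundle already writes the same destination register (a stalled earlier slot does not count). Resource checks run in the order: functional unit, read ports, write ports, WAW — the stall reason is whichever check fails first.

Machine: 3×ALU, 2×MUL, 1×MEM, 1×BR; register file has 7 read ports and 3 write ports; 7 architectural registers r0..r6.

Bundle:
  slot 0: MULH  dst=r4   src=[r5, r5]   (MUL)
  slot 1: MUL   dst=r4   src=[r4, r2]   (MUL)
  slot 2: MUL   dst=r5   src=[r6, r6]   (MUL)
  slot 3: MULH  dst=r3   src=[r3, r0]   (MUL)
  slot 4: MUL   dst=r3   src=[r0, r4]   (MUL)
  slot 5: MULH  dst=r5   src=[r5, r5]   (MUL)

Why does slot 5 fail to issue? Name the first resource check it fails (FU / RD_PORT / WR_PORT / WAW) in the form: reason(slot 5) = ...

[0] MUL needs rd=1 wr=1: ok; after: ALU=3 MUL=1 MEM=1 BR=1, R=6, W=2
[1] MUL needs rd=2 wr=1: WAW; after: ALU=3 MUL=1 MEM=1 BR=1, R=6, W=2
[2] MUL needs rd=1 wr=1: ok; after: ALU=3 MUL=0 MEM=1 BR=1, R=5, W=1
[3] MUL needs rd=2 wr=1: FU; after: ALU=3 MUL=0 MEM=1 BR=1, R=5, W=1
[4] MUL needs rd=2 wr=1: FU; after: ALU=3 MUL=0 MEM=1 BR=1, R=5, W=1
[5] MUL needs rd=1 wr=1: FU; after: ALU=3 MUL=0 MEM=1 BR=1, R=5, W=1

reason(slot 5) = FU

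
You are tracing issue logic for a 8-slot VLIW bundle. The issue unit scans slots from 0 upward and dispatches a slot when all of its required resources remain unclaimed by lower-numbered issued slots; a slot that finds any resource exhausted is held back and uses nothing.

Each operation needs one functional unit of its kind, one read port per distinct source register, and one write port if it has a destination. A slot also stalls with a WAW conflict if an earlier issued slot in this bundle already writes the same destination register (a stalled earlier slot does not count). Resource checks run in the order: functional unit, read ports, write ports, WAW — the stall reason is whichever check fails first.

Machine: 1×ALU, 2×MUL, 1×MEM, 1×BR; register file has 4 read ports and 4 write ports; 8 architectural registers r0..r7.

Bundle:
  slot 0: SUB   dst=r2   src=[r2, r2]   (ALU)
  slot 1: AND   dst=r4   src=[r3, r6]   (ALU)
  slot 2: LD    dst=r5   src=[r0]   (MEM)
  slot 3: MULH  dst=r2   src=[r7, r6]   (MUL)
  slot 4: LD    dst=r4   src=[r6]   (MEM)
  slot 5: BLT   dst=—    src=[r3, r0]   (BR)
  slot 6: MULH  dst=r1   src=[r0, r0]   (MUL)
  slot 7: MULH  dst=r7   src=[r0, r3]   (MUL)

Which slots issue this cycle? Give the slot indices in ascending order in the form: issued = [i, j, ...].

issued = [0, 2, 5]

[0] ALU needs rd=1 wr=1: ok; after: ALU=0 MUL=2 MEM=1 BR=1, R=3, W=3
[1] ALU needs rd=2 wr=1: FU; after: ALU=0 MUL=2 MEM=1 BR=1, R=3, W=3
[2] MEM needs rd=1 wr=1: ok; after: ALU=0 MUL=2 MEM=0 BR=1, R=2, W=2
[3] MUL needs rd=2 wr=1: WAW; after: ALU=0 MUL=2 MEM=0 BR=1, R=2, W=2
[4] MEM needs rd=1 wr=1: FU; after: ALU=0 MUL=2 MEM=0 BR=1, R=2, W=2
[5] BR needs rd=2 wr=0: ok; after: ALU=0 MUL=2 MEM=0 BR=0, R=0, W=2
[6] MUL needs rd=1 wr=1: RD_PORT; after: ALU=0 MUL=2 MEM=0 BR=0, R=0, W=2
[7] MUL needs rd=2 wr=1: RD_PORT; after: ALU=0 MUL=2 MEM=0 BR=0, R=0, W=2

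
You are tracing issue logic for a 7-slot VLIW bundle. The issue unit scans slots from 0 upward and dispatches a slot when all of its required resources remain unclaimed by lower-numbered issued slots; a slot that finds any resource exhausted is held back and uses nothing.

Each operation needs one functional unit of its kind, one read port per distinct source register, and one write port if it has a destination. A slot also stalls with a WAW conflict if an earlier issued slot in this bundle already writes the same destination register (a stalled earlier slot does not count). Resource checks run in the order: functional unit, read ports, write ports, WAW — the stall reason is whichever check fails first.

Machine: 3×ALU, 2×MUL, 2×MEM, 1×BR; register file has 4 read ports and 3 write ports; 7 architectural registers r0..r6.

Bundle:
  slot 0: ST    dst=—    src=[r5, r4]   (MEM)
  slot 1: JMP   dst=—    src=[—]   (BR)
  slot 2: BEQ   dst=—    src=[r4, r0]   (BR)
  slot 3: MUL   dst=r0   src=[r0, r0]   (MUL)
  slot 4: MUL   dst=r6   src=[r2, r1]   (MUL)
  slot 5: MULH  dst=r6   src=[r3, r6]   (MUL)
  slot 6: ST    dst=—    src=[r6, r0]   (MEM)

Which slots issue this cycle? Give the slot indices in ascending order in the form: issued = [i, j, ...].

(0) want 1×MEM +2rd +0wr — yes → AL3|MU2|ME1|BR1|rd2|wr3
(1) want 1×BR +0rd +0wr — yes → AL3|MU2|ME1|BR0|rd2|wr3
(2) want 1×BR +2rd +0wr — FU → AL3|MU2|ME1|BR0|rd2|wr3
(3) want 1×MUL +1rd +1wr — yes → AL3|MU1|ME1|BR0|rd1|wr2
(4) want 1×MUL +2rd +1wr — RD_PORT → AL3|MU1|ME1|BR0|rd1|wr2
(5) want 1×MUL +2rd +1wr — RD_PORT → AL3|MU1|ME1|BR0|rd1|wr2
(6) want 1×MEM +2rd +0wr — RD_PORT → AL3|MU1|ME1|BR0|rd1|wr2

issued = [0, 1, 3]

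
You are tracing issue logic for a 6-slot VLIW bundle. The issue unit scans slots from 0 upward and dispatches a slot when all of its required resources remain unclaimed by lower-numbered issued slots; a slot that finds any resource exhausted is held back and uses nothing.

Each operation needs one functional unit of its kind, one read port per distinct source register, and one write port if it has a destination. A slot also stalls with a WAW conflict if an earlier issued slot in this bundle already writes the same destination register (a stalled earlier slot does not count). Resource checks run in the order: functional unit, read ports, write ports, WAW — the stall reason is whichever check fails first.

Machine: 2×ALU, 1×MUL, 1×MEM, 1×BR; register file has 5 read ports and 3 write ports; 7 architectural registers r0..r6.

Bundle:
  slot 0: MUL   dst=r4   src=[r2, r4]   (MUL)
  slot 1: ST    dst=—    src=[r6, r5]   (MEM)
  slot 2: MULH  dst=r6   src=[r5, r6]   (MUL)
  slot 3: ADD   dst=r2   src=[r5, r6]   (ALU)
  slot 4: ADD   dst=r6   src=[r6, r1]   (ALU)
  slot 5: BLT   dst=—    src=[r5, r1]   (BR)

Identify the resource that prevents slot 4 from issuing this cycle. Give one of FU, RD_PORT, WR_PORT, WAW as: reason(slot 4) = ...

  0. MUL→r4 ⇒ go  {2A/0Mu/1Ld/1B | 3r 2w}
  1. MEM ⇒ go  {2A/0Mu/0Ld/1B | 1r 2w}
  2. MUL→r6 ⇒ no(FU)  {2A/0Mu/0Ld/1B | 1r 2w}
  3. ALU→r2 ⇒ no(RD_PORT)  {2A/0Mu/0Ld/1B | 1r 2w}
  4. ALU→r6 ⇒ no(RD_PORT)  {2A/0Mu/0Ld/1B | 1r 2w}
  5. BR ⇒ no(RD_PORT)  {2A/0Mu/0Ld/1B | 1r 2w}

reason(slot 4) = RD_PORT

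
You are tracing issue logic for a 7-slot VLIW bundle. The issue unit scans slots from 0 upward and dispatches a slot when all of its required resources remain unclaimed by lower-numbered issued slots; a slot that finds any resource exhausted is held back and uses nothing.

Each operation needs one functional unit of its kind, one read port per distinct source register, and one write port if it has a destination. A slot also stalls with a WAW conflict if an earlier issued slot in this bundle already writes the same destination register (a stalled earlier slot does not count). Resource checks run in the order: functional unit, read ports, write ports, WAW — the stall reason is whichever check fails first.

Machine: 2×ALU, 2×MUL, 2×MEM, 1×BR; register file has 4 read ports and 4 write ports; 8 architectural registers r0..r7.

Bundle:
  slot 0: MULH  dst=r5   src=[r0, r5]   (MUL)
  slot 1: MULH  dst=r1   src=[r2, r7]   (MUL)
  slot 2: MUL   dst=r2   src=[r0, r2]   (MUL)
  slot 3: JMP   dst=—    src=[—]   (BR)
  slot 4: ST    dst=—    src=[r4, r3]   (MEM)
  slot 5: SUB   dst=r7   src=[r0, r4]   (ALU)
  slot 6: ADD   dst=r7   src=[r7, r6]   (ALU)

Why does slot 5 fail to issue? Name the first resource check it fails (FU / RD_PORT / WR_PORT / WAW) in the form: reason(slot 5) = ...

reason(slot 5) = RD_PORT

(0) want 1×MUL +2rd +1wr — yes → AL2|MU1|ME2|BR1|rd2|wr3
(1) want 1×MUL +2rd +1wr — yes → AL2|MU0|ME2|BR1|rd0|wr2
(2) want 1×MUL +2rd +1wr — FU → AL2|MU0|ME2|BR1|rd0|wr2
(3) want 1×BR +0rd +0wr — yes → AL2|MU0|ME2|BR0|rd0|wr2
(4) want 1×MEM +2rd +0wr — RD_PORT → AL2|MU0|ME2|BR0|rd0|wr2
(5) want 1×ALU +2rd +1wr — RD_PORT → AL2|MU0|ME2|BR0|rd0|wr2
(6) want 1×ALU +2rd +1wr — RD_PORT → AL2|MU0|ME2|BR0|rd0|wr2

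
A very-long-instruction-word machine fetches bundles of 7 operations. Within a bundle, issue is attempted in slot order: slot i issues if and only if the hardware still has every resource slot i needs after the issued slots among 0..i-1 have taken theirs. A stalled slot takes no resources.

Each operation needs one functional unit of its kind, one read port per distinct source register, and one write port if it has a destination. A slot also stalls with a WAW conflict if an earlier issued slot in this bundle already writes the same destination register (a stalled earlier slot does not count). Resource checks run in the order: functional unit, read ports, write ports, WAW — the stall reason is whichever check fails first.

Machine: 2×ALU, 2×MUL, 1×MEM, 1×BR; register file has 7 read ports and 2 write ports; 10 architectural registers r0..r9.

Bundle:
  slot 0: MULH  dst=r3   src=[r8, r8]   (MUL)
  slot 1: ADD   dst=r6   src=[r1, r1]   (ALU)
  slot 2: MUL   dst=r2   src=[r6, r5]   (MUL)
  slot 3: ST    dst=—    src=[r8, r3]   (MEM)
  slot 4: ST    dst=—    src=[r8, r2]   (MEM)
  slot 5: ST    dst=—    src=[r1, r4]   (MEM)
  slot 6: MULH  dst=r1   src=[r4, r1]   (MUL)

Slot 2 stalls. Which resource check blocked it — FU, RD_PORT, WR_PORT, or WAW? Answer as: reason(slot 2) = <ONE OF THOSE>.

reason(slot 2) = WR_PORT

#0 MUL src=r8,r8 dispatched  <A:2 Mu:1 Ld:1 B:1 rd:6 wr:1>
#1 ALU src=r1,r1 dispatched  <A:1 Mu:1 Ld:1 B:1 rd:5 wr:0>
#2 MUL src=r6,r5 held:WR_PORT  <A:1 Mu:1 Ld:1 B:1 rd:5 wr:0>
#3 MEM src=r8,r3 dispatched  <A:1 Mu:1 Ld:0 B:1 rd:3 wr:0>
#4 MEM src=r8,r2 held:FU  <A:1 Mu:1 Ld:0 B:1 rd:3 wr:0>
#5 MEM src=r1,r4 held:FU  <A:1 Mu:1 Ld:0 B:1 rd:3 wr:0>
#6 MUL src=r4,r1 held:WR_PORT  <A:1 Mu:1 Ld:0 B:1 rd:3 wr:0>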